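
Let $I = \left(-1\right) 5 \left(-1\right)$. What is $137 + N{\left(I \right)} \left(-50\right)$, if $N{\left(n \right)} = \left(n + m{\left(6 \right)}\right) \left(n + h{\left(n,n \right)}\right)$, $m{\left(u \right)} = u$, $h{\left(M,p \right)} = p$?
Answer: $-5363$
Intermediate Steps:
$I = 5$ ($I = \left(-5\right) \left(-1\right) = 5$)
$N{\left(n \right)} = 2 n \left(6 + n\right)$ ($N{\left(n \right)} = \left(n + 6\right) \left(n + n\right) = \left(6 + n\right) 2 n = 2 n \left(6 + n\right)$)
$137 + N{\left(I \right)} \left(-50\right) = 137 + 2 \cdot 5 \left(6 + 5\right) \left(-50\right) = 137 + 2 \cdot 5 \cdot 11 \left(-50\right) = 137 + 110 \left(-50\right) = 137 - 5500 = -5363$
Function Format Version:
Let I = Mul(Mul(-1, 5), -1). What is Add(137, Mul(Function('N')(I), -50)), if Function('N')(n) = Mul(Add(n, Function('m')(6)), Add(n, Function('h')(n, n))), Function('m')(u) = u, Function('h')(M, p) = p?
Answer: -5363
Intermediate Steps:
I = 5 (I = Mul(-5, -1) = 5)
Function('N')(n) = Mul(2, n, Add(6, n)) (Function('N')(n) = Mul(Add(n, 6), Add(n, n)) = Mul(Add(6, n), Mul(2, n)) = Mul(2, n, Add(6, n)))
Add(137, Mul(Function('N')(I), -50)) = Add(137, Mul(Mul(2, 5, Add(6, 5)), -50)) = Add(137, Mul(Mul(2, 5, 11), -50)) = Add(137, Mul(110, -50)) = Add(137, -5500) = -5363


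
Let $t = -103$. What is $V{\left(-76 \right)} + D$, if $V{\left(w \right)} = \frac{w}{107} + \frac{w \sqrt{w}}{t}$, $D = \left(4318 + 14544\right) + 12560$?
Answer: $\frac{3362078}{107} + \frac{152 i \sqrt{19}}{103} \approx 31421.0 + 6.4325 i$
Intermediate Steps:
$D = 31422$ ($D = 18862 + 12560 = 31422$)
$V{\left(w \right)} = - \frac{w^{\frac{3}{2}}}{103} + \frac{w}{107}$ ($V{\left(w \right)} = \frac{w}{107} + \frac{w \sqrt{w}}{-103} = w \frac{1}{107} + w^{\frac{3}{2}} \left(- \frac{1}{103}\right) = \frac{w}{107} - \frac{w^{\frac{3}{2}}}{103} = - \frac{w^{\frac{3}{2}}}{103} + \frac{w}{107}$)
$V{\left(-76 \right)} + D = \left(- \frac{\left(-76\right)^{\frac{3}{2}}}{103} + \frac{1}{107} \left(-76\right)\right) + 31422 = \left(- \frac{\left(-152\right) i \sqrt{19}}{103} - \frac{76}{107}\right) + 31422 = \left(\frac{152 i \sqrt{19}}{103} - \frac{76}{107}\right) + 31422 = \left(- \frac{76}{107} + \frac{152 i \sqrt{19}}{103}\right) + 31422 = \frac{3362078}{107} + \frac{152 i \sqrt{19}}{103}$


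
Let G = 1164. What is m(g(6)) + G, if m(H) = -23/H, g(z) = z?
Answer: 6961/6 ≈ 1160.2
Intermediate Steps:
m(g(6)) + G = -23/6 + 1164 = 6961/6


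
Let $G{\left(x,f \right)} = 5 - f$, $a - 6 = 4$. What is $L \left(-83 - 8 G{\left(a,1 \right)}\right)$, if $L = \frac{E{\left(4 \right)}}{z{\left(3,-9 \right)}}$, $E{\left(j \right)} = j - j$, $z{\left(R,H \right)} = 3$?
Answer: $0$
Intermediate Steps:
$a = 10$ ($a = 6 + 4 = 10$)
$E{\left(j \right)} = 0$
$L = 0$ ($L = \frac{0}{3} = 0 \cdot \frac{1}{3} = 0$)
$L \left(-83 - 8 G{\left(a,1 \right)}\right) = 0 \left(-83 - 8 \left(5 - 1\right)\right) = 0 \left(-83 - 32\right) = 0 \left(-115\right) = 0$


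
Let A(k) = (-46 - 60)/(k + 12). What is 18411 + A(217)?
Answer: 4216013/229 ≈ 18411.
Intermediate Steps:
A(k) = -106/(12 + k)
18411 + A(217) = 18411 - 106/(12 + 217) = 18411 - 106/229 = 4216013/229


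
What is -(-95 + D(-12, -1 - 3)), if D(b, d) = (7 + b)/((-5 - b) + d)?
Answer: 290/3 ≈ 96.667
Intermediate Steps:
D(b, d) = (7 + b)/(-5 + d - b)
-(-95 + D(-12, -1 - 3)) = -(-95 + (-7 - 1*(-12))/(5 - 12 - (-1 - 3))) = -(-95 + (-7 + 12)/(5 - 12 - 1*(-4))) = -(-95 + 5/(5 - 12 + 4)) = -(-95 + 5/(-3)) = -(-95 - ⅓*5) = -(-95 - 5/3) = -1*(-290/3) = 290/3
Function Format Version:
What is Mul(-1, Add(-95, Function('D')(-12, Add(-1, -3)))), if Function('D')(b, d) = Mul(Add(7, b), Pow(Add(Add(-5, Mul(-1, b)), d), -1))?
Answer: Rational(290, 3) ≈ 96.667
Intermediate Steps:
Function('D')(b, d) = Mul(Pow(Add(-5, d, Mul(-1, b)), -1), Add(7, b)) (Function('D')(b, d) = Mul(Add(7, b), Pow(Add(-5, d, Mul(-1, b)), -1)) = Mul(Pow(Add(-5, d, Mul(-1, b)), -1), Add(7, b)))
Mul(-1, Add(-95, Function('D')(-12, Add(-1, -3)))) = Mul(-1, Add(-95, Mul(Pow(Add(5, -12, Mul(-1, Add(-1, -3))), -1), Add(-7, Mul(-1, -12))))) = Mul(-1, Add(-95, Mul(Pow(Add(5, -12, Mul(-1, -4)), -1), Add(-7, 12)))) = Mul(-1, Add(-95, Mul(Pow(Add(5, -12, 4), -1), 5))) = Mul(-1, Add(-95, Mul(Pow(-3, -1), 5))) = Mul(-1, Add(-95, Mul(Rational(-1, 3), 5))) = Mul(-1, Add(-95, Rational(-5, 3))) = Mul(-1, Rational(-290, 3)) = Rational(290, 3)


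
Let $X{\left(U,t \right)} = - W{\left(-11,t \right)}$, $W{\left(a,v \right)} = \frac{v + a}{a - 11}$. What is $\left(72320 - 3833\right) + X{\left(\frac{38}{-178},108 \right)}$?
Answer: $\frac{1506811}{22} \approx 68491.0$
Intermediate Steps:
$W{\left(a,v \right)} = \frac{a + v}{-11 + a}$
$X{\left(U,t \right)} = - \frac{1}{2} + \frac{t}{22}$ ($X{\left(U,t \right)} = - \frac{-11 + t}{-11 - 11} = - \frac{-11 + t}{-22} = - \frac{\left(-1\right) \left(-11 + t\right)}{22} = - (\frac{1}{2} - \frac{t}{22}) = - \frac{1}{2} + \frac{t}{22}$)
$\left(72320 - 3833\right) + X{\left(\frac{38}{-178},108 \right)} = \left(72320 - 3833\right) + \left(- \frac{1}{2} + \frac{1}{22} \cdot 108\right) = 68487 + \left(- \frac{1}{2} + \frac{54}{11}\right) = 68487 + \frac{97}{22} = \frac{1506811}{22}$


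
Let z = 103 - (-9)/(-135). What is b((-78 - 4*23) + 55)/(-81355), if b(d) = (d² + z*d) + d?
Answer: -3818/244065 ≈ -0.015643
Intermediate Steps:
z = 1544/15 (z = 103 - (-9)*(-1)/135 = 103 - 1*1/15 = 103 - 1/15 = 1544/15 ≈ 102.93)
b(d) = d² + 1559*d/15 (b(d) = (d² + 1544*d/15) + d = d² + 1559*d/15)
b((-78 - 4*23) + 55)/(-81355) = (((-78 - 4*23) + 55)*(1559 + 15*((-78 - 4*23) + 55))/15)/(-81355) = (((-78 - 92) + 55)*(1559 + 15*((-78 - 92) + 55))/15)*(-1/81355) = ((-170 + 55)*(1559 + 15*(-170 + 55))/15)*(-1/81355) = ((1/15)*(-115)*(1559 + 15*(-115)))*(-1/81355) = ((1/15)*(-115)*(1559 - 1725))*(-1/81355) = ((1/15)*(-115)*(-166))*(-1/81355) = (3818/3)*(-1/81355) = -3818/244065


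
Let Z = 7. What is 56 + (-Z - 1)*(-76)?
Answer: 664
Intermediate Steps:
56 + (-Z - 1)*(-76) = 56 + (-1*7 - 1)*(-76) = 56 + (-7 - 1)*(-76) = 56 - 8*(-76) = 56 + 608 = 664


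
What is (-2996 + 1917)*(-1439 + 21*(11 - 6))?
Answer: 1439386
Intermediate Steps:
(-2996 + 1917)*(-1439 + 21*(11 - 6)) = -1079*(-1439 + 21*5) = -1079*(-1439 + 105) = -1079*(-1334) = 1439386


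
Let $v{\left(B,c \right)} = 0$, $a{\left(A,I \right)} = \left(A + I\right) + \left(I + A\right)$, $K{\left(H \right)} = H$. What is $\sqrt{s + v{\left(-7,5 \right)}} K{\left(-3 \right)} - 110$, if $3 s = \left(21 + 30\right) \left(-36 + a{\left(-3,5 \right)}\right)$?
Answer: $-110 - 12 i \sqrt{34} \approx -110.0 - 69.971 i$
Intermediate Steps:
$a{\left(A,I \right)} = 2 A + 2 I$ ($a{\left(A,I \right)} = \left(A + I\right) + \left(A + I\right) = 2 A + 2 I$)
$s = -544$ ($s = \frac{\left(21 + 30\right) \left(-36 + \left(2 \left(-3\right) + 2 \cdot 5\right)\right)}{3} = \frac{51 \left(-36 + \left(-6 + 10\right)\right)}{3} = \frac{51 \left(-36 + 4\right)}{3} = \frac{51 \left(-32\right)}{3} = \frac{1}{3} \left(-1632\right) = -544$)
$\sqrt{s + v{\left(-7,5 \right)}} K{\left(-3 \right)} - 110 = \sqrt{-544 + 0} \left(-3\right) - 110 = \sqrt{-544} \left(-3\right) - 110 = 4 i \sqrt{34} \left(-3\right) - 110 = - 12 i \sqrt{34} - 110 = -110 - 12 i \sqrt{34}$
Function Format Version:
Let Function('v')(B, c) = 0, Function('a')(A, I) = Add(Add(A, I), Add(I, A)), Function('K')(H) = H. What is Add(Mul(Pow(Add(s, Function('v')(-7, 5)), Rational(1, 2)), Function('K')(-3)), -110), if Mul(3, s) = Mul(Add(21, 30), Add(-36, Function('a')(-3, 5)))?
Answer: Add(-110, Mul(-12, I, Pow(34, Rational(1, 2)))) ≈ Add(-110.00, Mul(-69.971, I))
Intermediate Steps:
Function('a')(A, I) = Add(Mul(2, A), Mul(2, I)) (Function('a')(A, I) = Add(Add(A, I), Add(A, I)) = Add(Mul(2, A), Mul(2, I)))
s = -544 (s = Mul(Rational(1, 3), Mul(Add(21, 30), Add(-36, Add(Mul(2, -3), Mul(2, 5))))) = Mul(Rational(1, 3), Mul(51, Add(-36, Add(-6, 10)))) = Mul(Rational(1, 3), Mul(51, Add(-36, 4))) = Mul(Rational(1, 3), Mul(51, -32)) = Mul(Rational(1, 3), -1632) = -544)
Add(Mul(Pow(Add(s, Function('v')(-7, 5)), Rational(1, 2)), Function('K')(-3)), -110) = Add(Mul(Pow(Add(-544, 0), Rational(1, 2)), -3), -110) = Add(Mul(Pow(-544, Rational(1, 2)), -3), -110) = Add(Mul(Mul(4, I, Pow(34, Rational(1, 2))), -3), -110) = Add(Mul(-12, I, Pow(34, Rational(1, 2))), -110) = Add(-110, Mul(-12, I, Pow(34, Rational(1, 2))))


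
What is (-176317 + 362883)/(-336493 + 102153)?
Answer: -93283/117170 ≈ -0.79613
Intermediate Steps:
(-176317 + 362883)/(-336493 + 102153) = 186566/(-234340) = 186566*(-1/234340) = -93283/117170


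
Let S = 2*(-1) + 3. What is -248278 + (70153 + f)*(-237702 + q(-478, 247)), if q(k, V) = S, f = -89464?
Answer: 4589995733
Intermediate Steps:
S = 1 (S = -2 + 3 = 1)
q(k, V) = 1
-248278 + (70153 + f)*(-237702 + q(-478, 247)) = -248278 + (70153 - 89464)*(-237702 + 1) = -248278 - 19311*(-237701) = -248278 + 4590244011 = 4589995733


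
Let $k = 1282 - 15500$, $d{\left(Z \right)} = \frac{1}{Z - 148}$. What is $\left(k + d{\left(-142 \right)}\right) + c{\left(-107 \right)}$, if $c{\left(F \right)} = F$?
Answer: $- \frac{4154251}{290} \approx -14325.0$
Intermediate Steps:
$d{\left(Z \right)} = \frac{1}{-148 + Z}$
$k = -14218$ ($k = 1282 - 15500 = -14218$)
$\left(k + d{\left(-142 \right)}\right) + c{\left(-107 \right)} = \left(-14218 + \frac{1}{-148 - 142}\right) - 107 = \left(-14218 + \frac{1}{-290}\right) - 107 = \left(-14218 - \frac{1}{290}\right) - 107 = - \frac{4123221}{290} - 107 = - \frac{4154251}{290}$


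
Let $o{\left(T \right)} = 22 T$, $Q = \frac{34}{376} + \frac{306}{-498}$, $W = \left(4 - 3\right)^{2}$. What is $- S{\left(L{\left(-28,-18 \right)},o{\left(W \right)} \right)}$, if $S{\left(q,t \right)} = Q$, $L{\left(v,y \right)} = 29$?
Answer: $\frac{8177}{15604} \approx 0.52403$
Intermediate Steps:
$W = 1$ ($W = 1^{2} = 1$)
$Q = - \frac{8177}{15604}$ ($Q = 34 \cdot \frac{1}{376} + 306 \left(- \frac{1}{498}\right) = \frac{17}{188} - \frac{51}{83} = - \frac{8177}{15604} \approx -0.52403$)
$S{\left(q,t \right)} = - \frac{8177}{15604}$
$- S{\left(L{\left(-28,-18 \right)},o{\left(W \right)} \right)} = \left(-1\right) \left(- \frac{8177}{15604}\right) = \frac{8177}{15604}$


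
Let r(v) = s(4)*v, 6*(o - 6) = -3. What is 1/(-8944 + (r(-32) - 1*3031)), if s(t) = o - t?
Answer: -1/12023 ≈ -8.3174e-5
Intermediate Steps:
o = 11/2 (o = 6 + (1/6)*(-3) = 6 - 1/2 = 11/2 ≈ 5.5000)
s(t) = 11/2 - t
r(v) = 3*v/2 (r(v) = (11/2 - 1*4)*v = (11/2 - 4)*v = 3*v/2)
1/(-8944 + (r(-32) - 1*3031)) = 1/(-8944 + ((3/2)*(-32) - 1*3031)) = 1/(-8944 + (-48 - 3031)) = 1/(-8944 - 3079) = 1/(-12023) = -1/12023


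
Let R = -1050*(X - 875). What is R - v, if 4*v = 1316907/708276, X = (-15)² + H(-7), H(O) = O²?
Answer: 595942987431/944368 ≈ 6.3105e+5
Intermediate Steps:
X = 274 (X = (-15)² + (-7)² = 225 + 49 = 274)
R = 631050 (R = -1050*(274 - 875) = -1050*(-601) = 631050)
v = 438969/944368 (v = (1316907/708276)/4 = (1316907*(1/708276))/4 = (¼)*(438969/236092) = 438969/944368 ≈ 0.46483)
R - v = 631050 - 1*438969/944368 = 631050 - 438969/944368 = 595942987431/944368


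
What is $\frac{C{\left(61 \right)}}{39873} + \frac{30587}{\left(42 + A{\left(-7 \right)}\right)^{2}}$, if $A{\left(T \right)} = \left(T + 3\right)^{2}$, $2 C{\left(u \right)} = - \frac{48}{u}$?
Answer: $\frac{24798413925}{2727366364} \approx 9.0924$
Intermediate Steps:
$C{\left(u \right)} = - \frac{24}{u}$ ($C{\left(u \right)} = \frac{\left(-48\right) \frac{1}{u}}{2} = - \frac{24}{u}$)
$A{\left(T \right)} = \left(3 + T\right)^{2}$
$\frac{C{\left(61 \right)}}{39873} + \frac{30587}{\left(42 + A{\left(-7 \right)}\right)^{2}} = \frac{\left(-24\right) \frac{1}{61}}{39873} + \frac{30587}{\left(42 + \left(3 - 7\right)^{2}\right)^{2}} = \left(-24\right) \frac{1}{61} \cdot \frac{1}{39873} + \frac{30587}{\left(42 + \left(-4\right)^{2}\right)^{2}} = \left(- \frac{24}{61}\right) \frac{1}{39873} + \frac{30587}{\left(42 + 16\right)^{2}} = - \frac{8}{810751} + \frac{30587}{58^{2}} = - \frac{8}{810751} + \frac{30587}{3364} = \frac{24798413925}{2727366364}$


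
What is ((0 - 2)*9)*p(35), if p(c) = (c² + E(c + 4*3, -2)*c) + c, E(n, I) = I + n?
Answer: -51030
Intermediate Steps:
p(c) = c + c² + c*(10 + c) (p(c) = (c² + (-2 + (c + 4*3))*c) + c = (c² + (-2 + (c + 12))*c) + c = (c² + (-2 + (12 + c))*c) + c = (c² + (10 + c)*c) + c = (c² + c*(10 + c)) + c = c + c² + c*(10 + c))
((0 - 2)*9)*p(35) = ((0 - 2)*9)*(35*(11 + 2*35)) = (-2*9)*(35*(11 + 70)) = -630*81 = -18*2835 = -51030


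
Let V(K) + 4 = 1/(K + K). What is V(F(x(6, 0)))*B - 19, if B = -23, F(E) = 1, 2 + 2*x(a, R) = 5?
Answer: 123/2 ≈ 61.500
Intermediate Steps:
x(a, R) = 3/2 (x(a, R) = -1 + (½)*5 = -1 + 5/2 = 3/2)
V(K) = -4 + 1/(2*K) (V(K) = -4 + 1/(K + K) = -4 + 1/(2*K))
V(F(x(6, 0)))*B - 19 = (-4 + (½)/1)*(-23) - 19 = (-4 + (½)*1)*(-23) - 19 = (-4 + ½)*(-23) - 19 = -7/2*(-23) - 19 = 161/2 - 19 = 123/2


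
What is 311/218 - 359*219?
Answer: -17139067/218 ≈ -78620.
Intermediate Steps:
311/218 - 359*219 = 311*(1/218) - 78621 = 311/218 - 78621 = -17139067/218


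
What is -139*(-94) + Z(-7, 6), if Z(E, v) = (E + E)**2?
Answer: 13262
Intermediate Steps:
Z(E, v) = 4*E**2 (Z(E, v) = (2*E)**2 = 4*E**2)
-139*(-94) + Z(-7, 6) = -139*(-94) + 4*(-7)**2 = 13066 + 4*49 = 13066 + 196 = 13262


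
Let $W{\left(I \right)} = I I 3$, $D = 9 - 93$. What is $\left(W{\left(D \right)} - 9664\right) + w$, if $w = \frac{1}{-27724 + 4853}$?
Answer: $\frac{263107983}{22871} \approx 11504.0$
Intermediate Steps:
$D = -84$ ($D = 9 - 93 = -84$)
$W{\left(I \right)} = 3 I^{2}$ ($W{\left(I \right)} = I 3 I = 3 I^{2}$)
$w = - \frac{1}{22871}$ ($w = \frac{1}{-22871} = - \frac{1}{22871} \approx -4.3723 \cdot 10^{-5}$)
$\left(W{\left(D \right)} - 9664\right) + w = \left(3 \left(-84\right)^{2} - 9664\right) - \frac{1}{22871} = \left(3 \cdot 7056 - 9664\right) - \frac{1}{22871} = \left(21168 - 9664\right) - \frac{1}{22871} = 11504 - \frac{1}{22871} = \frac{263107983}{22871}$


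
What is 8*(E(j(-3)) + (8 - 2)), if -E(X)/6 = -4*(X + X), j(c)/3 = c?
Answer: -3408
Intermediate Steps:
j(c) = 3*c
E(X) = 48*X (E(X) = -(-24)*(X + X) = -(-24)*2*X = -(-48)*X = 48*X)
8*(E(j(-3)) + (8 - 2)) = 8*(48*(3*(-3)) + (8 - 2)) = 8*(48*(-9) + 6) = 8*(-432 + 6) = 8*(-426) = -3408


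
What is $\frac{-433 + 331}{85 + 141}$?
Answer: $- \frac{51}{113} \approx -0.45133$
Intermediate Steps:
$\frac{-433 + 331}{85 + 141} = - \frac{102}{226} = \left(-102\right) \frac{1}{226} = - \frac{51}{113}$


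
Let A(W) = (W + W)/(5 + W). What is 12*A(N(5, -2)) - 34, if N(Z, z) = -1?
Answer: -40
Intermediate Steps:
A(W) = 2*W/(5 + W) (A(W) = (2*W)/(5 + W) = 2*W/(5 + W))
12*A(N(5, -2)) - 34 = 12*(2*(-1)/(5 - 1)) - 34 = 12*(2*(-1)/4) - 34 = 12*(2*(-1)*(1/4)) - 34 = 12*(-1/2) - 34 = -6 - 34 = -40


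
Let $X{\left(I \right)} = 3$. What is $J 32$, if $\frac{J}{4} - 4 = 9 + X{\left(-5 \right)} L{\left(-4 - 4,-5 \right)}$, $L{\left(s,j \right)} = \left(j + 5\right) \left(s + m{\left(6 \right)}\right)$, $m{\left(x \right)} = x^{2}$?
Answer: $1664$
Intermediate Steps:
$L{\left(s,j \right)} = \left(5 + j\right) \left(36 + s\right)$ ($L{\left(s,j \right)} = \left(j + 5\right) \left(s + 6^{2}\right) = \left(5 + j\right) \left(s + 36\right) = \left(5 + j\right) \left(36 + s\right)$)
$J = 52$ ($J = 16 + 4 \left(9 + 3 \left(180 + 5 \left(-4 - 4\right) + 36 \left(-5\right) - 5 \left(-4 - 4\right)\right)\right) = 16 + 4 \left(9 + 3 \left(180 + 5 \left(-4 - 4\right) - 180 - 5 \left(-4 - 4\right)\right)\right) = 16 + 4 \left(9 + 3 \left(180 + 5 \left(-8\right) - 180 - -40\right)\right) = 16 + 4 \left(9 + 3 \left(180 - 40 - 180 + 40\right)\right) = 16 + 4 \left(9 + 3 \cdot 0\right) = 16 + 4 \left(9 + 0\right) = 16 + 4 \cdot 9 = 16 + 36 = 52$)
$J 32 = 52 \cdot 32 = 1664$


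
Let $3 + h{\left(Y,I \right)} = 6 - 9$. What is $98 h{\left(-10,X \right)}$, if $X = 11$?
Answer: $-588$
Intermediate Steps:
$h{\left(Y,I \right)} = -6$ ($h{\left(Y,I \right)} = -3 + \left(6 - 9\right) = -3 - 3 = -6$)
$98 h{\left(-10,X \right)} = 98 \left(-6\right) = -588$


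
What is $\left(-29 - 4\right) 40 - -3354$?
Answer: $2034$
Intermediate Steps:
$\left(-29 - 4\right) 40 - -3354 = \left(-33\right) 40 + 3354 = -1320 + 3354 = 2034$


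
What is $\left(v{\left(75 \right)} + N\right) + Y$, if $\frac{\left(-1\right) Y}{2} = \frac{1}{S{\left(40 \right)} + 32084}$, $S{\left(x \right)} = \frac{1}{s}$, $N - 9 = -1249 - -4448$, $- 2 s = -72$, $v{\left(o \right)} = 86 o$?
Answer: $\frac{11155231378}{1155025} \approx 9658.0$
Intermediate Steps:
$s = 36$ ($s = \left(- \frac{1}{2}\right) \left(-72\right) = 36$)
$N = 3208$ ($N = 9 - -3199 = 9 + \left(-1249 + 4448\right) = 9 + 3199 = 3208$)
$S{\left(x \right)} = \frac{1}{36}$
$Y = - \frac{72}{1155025}$ ($Y = - \frac{2}{\frac{1}{36} + 32084} = - \frac{2}{\frac{1155025}{36}} = \left(-2\right) \frac{36}{1155025} = - \frac{72}{1155025} \approx -6.2336 \cdot 10^{-5}$)
$\left(v{\left(75 \right)} + N\right) + Y = \left(86 \cdot 75 + 3208\right) - \frac{72}{1155025} = \left(6450 + 3208\right) - \frac{72}{1155025} = 9658 - \frac{72}{1155025} = \frac{11155231378}{1155025}$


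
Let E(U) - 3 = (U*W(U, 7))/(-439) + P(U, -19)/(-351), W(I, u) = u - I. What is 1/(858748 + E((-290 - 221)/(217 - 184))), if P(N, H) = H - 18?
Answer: 18644769/16011230776240 ≈ 1.1645e-6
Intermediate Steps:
P(N, H) = -18 + H
E(U) = 1090/351 - U*(7 - U)/439 (E(U) = 3 + ((U*(7 - U))/(-439) + (-18 - 19)/(-351)) = 3 + ((U*(7 - U))*(-1/439) - 37*(-1/351)) = 3 + (-U*(7 - U)/439 + 37/351) = 3 + (37/351 - U*(7 - U)/439) = 1090/351 - U*(7 - U)/439)
1/(858748 + E((-290 - 221)/(217 - 184))) = 1/(858748 + (1090/351 + ((-290 - 221)/(217 - 184))*(-7 + (-290 - 221)/(217 - 184))/439)) = 1/(858748 + (1090/351 + (-511/33)*(-7 - 511/33)/439)) = 1/(858748 + (1090/351 + (-511*1/33)*(-7 - 511*1/33)/439)) = 1/(858748 + (1090/351 + (1/439)*(-511/33)*(-7 - 511/33))) = 1/(858748 + (1090/351 + (1/439)*(-511/33)*(-742/33))) = 1/(858748 + (1090/351 + 379162/478071)) = 1/(858748 + 72687028/18644769) = 1/(16011230776240/18644769) = 18644769/16011230776240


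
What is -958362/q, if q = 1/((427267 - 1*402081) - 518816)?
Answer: 473076234060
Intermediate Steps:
q = -1/493630 (q = 1/((427267 - 402081) - 518816) = 1/(25186 - 518816) = 1/(-493630) = -1/493630 ≈ -2.0258e-6)
-958362/q = -958362/(-1/493630) = -958362*(-493630) = 473076234060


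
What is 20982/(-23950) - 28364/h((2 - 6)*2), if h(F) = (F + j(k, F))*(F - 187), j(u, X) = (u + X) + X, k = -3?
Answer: -78978803/12609675 ≈ -6.2634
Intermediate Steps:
j(u, X) = u + 2*X (j(u, X) = (X + u) + X = u + 2*X)
h(F) = (-187 + F)*(-3 + 3*F) (h(F) = (F + (-3 + 2*F))*(F - 187) = (-3 + 3*F)*(-187 + F) = (-187 + F)*(-3 + 3*F))
20982/(-23950) - 28364/h((2 - 6)*2) = 20982/(-23950) - 28364/(561 - 564*(2 - 6)*2 + 3*((2 - 6)*2)²) = 20982*(-1/23950) - 28364/(561 - (-2256)*2 + 3*(-4*2)²) = -10491/11975 - 28364/(561 - 564*(-8) + 3*(-8)²) = -10491/11975 - 28364/(561 + 4512 + 3*64) = -10491/11975 - 28364/(561 + 4512 + 192) = -10491/11975 - 28364/5265 = -78978803/12609675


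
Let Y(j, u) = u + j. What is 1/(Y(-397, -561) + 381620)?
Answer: 1/380662 ≈ 2.6270e-6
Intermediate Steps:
Y(j, u) = j + u
1/(Y(-397, -561) + 381620) = 1/((-397 - 561) + 381620) = 1/(-958 + 381620) = 1/380662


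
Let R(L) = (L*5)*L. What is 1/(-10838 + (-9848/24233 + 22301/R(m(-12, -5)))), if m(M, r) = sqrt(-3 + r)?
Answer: -969320/11046304213 ≈ -8.7751e-5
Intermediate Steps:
R(L) = 5*L**2 (R(L) = (5*L)*L = 5*L**2)
1/(-10838 + (-9848/24233 + 22301/R(m(-12, -5)))) = 1/(-10838 + (-9848/24233 + 22301/((5*(sqrt(-3 - 5))**2)))) = 1/(-10838 + (-9848*1/24233 + 22301/((5*(sqrt(-8))**2)))) = 1/(-10838 + (-9848/24233 + 22301/((5*(2*I*sqrt(2))**2)))) = 1/(-10838 + (-9848/24233 + 22301/((5*(-8))))) = 1/(-10838 + (-9848/24233 + 22301/(-40))) = 1/(-10838 + (-9848/24233 + 22301*(-1/40))) = 1/(-10838 + (-9848/24233 - 22301/40)) = 1/(-10838 - 540814053/969320) = 1/(-11046304213/969320) = -969320/11046304213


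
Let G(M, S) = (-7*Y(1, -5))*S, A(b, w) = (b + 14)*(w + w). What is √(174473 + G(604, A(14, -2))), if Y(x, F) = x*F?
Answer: √170553 ≈ 412.98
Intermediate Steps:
Y(x, F) = F*x
A(b, w) = 2*w*(14 + b) (A(b, w) = (14 + b)*(2*w) = 2*w*(14 + b))
G(M, S) = 35*S (G(M, S) = (-(-35))*S = (-7*(-5))*S = 35*S)
√(174473 + G(604, A(14, -2))) = √(174473 + 35*(2*(-2)*(14 + 14))) = √(174473 + 35*(2*(-2)*28)) = √(174473 + 35*(-112)) = √(174473 - 3920) = √170553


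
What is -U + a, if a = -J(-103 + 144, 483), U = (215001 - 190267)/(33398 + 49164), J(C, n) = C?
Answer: -1704888/41281 ≈ -41.300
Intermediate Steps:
U = 12367/41281 (U = 24734/82562 = 24734*(1/82562) = 12367/41281 ≈ 0.29958)
a = -41 (a = -(-103 + 144) = -1*41 = -41)
-U + a = -1*12367/41281 - 41 = -12367/41281 - 41 = -1704888/41281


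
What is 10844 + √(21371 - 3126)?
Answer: 10844 + √18245 ≈ 10979.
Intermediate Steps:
10844 + √(21371 - 3126) = 10844 + √18245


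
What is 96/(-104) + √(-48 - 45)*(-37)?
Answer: -12/13 - 37*I*√93 ≈ -0.92308 - 356.81*I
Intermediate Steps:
96/(-104) + √(-48 - 45)*(-37) = 96*(-1/104) + √(-93)*(-37) = -12/13 + (I*√93)*(-37) = -12/13 - 37*I*√93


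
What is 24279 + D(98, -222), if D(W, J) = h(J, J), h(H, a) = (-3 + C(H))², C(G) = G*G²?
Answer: 119706597008880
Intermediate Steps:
C(G) = G³
h(H, a) = (-3 + H³)²
D(W, J) = (-3 + J³)²
24279 + D(98, -222) = 24279 + (-3 + (-222)³)² = 24279 + (-3 - 10941048)² = 24279 + (-10941051)² = 24279 + 119706596984601 = 119706597008880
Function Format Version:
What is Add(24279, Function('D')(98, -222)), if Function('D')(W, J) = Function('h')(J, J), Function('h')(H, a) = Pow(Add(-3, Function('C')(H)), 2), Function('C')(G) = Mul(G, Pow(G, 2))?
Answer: 119706597008880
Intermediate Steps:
Function('C')(G) = Pow(G, 3)
Function('h')(H, a) = Pow(Add(-3, Pow(H, 3)), 2)
Function('D')(W, J) = Pow(Add(-3, Pow(J, 3)), 2)
Add(24279, Function('D')(98, -222)) = Add(24279, Pow(Add(-3, Pow(-222, 3)), 2)) = Add(24279, Pow(Add(-3, -10941048), 2)) = Add(24279, Pow(-10941051, 2)) = Add(24279, 119706596984601) = 119706597008880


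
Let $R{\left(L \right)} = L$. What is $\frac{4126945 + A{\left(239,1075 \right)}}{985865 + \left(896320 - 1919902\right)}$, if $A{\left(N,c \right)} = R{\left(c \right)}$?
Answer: $- \frac{4128020}{37717} \approx -109.45$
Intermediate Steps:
$A{\left(N,c \right)} = c$
$\frac{4126945 + A{\left(239,1075 \right)}}{985865 + \left(896320 - 1919902\right)} = \frac{4126945 + 1075}{985865 + \left(896320 - 1919902\right)} = \frac{4128020}{985865 + \left(896320 - 1919902\right)} = \frac{4128020}{985865 - 1023582} = \frac{4128020}{-37717} = 4128020 \left(- \frac{1}{37717}\right) = - \frac{4128020}{37717}$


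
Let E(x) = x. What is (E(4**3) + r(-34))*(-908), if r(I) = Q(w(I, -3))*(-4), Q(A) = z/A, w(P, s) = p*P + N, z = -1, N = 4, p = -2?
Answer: -523462/9 ≈ -58162.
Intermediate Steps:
w(P, s) = 4 - 2*P (w(P, s) = -2*P + 4 = 4 - 2*P)
Q(A) = -1/A
r(I) = 4/(4 - 2*I) (r(I) = -1/(4 - 2*I)*(-4) = 4/(4 - 2*I))
(E(4**3) + r(-34))*(-908) = (4**3 + 2/(2 - 1*(-34)))*(-908) = (64 + 2/(2 + 34))*(-908) = (64 + 2/36)*(-908) = (64 + 2*(1/36))*(-908) = (64 + 1/18)*(-908) = (1153/18)*(-908) = -523462/9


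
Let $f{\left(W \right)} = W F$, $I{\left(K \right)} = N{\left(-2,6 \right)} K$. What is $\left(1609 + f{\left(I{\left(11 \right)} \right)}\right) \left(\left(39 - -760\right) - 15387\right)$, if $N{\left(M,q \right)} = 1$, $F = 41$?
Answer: $-30051280$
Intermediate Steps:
$I{\left(K \right)} = K$ ($I{\left(K \right)} = 1 K = K$)
$f{\left(W \right)} = 41 W$ ($f{\left(W \right)} = W 41 = 41 W$)
$\left(1609 + f{\left(I{\left(11 \right)} \right)}\right) \left(\left(39 - -760\right) - 15387\right) = \left(1609 + 41 \cdot 11\right) \left(\left(39 - -760\right) - 15387\right) = \left(1609 + 451\right) \left(\left(39 + 760\right) - 15387\right) = 2060 \left(799 - 15387\right) = 2060 \left(-14588\right) = -30051280$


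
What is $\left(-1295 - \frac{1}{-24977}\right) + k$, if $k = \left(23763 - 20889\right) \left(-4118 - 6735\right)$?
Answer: $- \frac{779102990208}{24977} \approx -3.1193 \cdot 10^{7}$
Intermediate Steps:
$k = -31191522$ ($k = 2874 \left(-10853\right) = -31191522$)
$\left(-1295 - \frac{1}{-24977}\right) + k = \left(-1295 - \frac{1}{-24977}\right) - 31191522 = \left(-1295 - - \frac{1}{24977}\right) - 31191522 = \left(-1295 + \frac{1}{24977}\right) - 31191522 = - \frac{32345214}{24977} - 31191522 = - \frac{779102990208}{24977}$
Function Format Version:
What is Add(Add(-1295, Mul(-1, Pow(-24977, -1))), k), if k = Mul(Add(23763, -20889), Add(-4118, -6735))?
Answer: Rational(-779102990208, 24977) ≈ -3.1193e+7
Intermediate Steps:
k = -31191522 (k = Mul(2874, -10853) = -31191522)
Add(Add(-1295, Mul(-1, Pow(-24977, -1))), k) = Add(Add(-1295, Mul(-1, Pow(-24977, -1))), -31191522) = Add(Add(-1295, Mul(-1, Rational(-1, 24977))), -31191522) = Add(Add(-1295, Rational(1, 24977)), -31191522) = Add(Rational(-32345214, 24977), -31191522) = Rational(-779102990208, 24977)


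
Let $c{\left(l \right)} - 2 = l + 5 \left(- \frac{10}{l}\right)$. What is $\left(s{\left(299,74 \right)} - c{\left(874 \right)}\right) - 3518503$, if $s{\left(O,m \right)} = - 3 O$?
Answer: $- \frac{1538360587}{437} \approx -3.5203 \cdot 10^{6}$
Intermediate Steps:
$c{\left(l \right)} = 2 + l - \frac{50}{l}$ ($c{\left(l \right)} = 2 + \left(l + 5 \left(- \frac{10}{l}\right)\right) = 2 + \left(l - \frac{50}{l}\right) = 2 + l - \frac{50}{l}$)
$\left(s{\left(299,74 \right)} - c{\left(874 \right)}\right) - 3518503 = \left(\left(-3\right) 299 - \left(2 + 874 - \frac{50}{874}\right)\right) - 3518503 = \left(-897 - \left(2 + 874 - \frac{25}{437}\right)\right) - 3518503 = \left(-897 - \frac{382787}{437}\right) - 3518503 = - \frac{774776}{437} - 3518503 = - \frac{1538360587}{437}$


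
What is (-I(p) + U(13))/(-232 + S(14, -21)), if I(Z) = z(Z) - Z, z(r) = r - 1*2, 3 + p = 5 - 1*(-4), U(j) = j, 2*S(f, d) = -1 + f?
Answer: -30/451 ≈ -0.066519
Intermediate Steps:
S(f, d) = -½ + f/2 (S(f, d) = (-1 + f)/2 = -½ + f/2)
p = 6 (p = -3 + (5 - 1*(-4)) = -3 + (5 + 4) = -3 + 9 = 6)
z(r) = -2 + r (z(r) = r - 2 = -2 + r)
I(Z) = -2 (I(Z) = (-2 + Z) - Z = -2)
(-I(p) + U(13))/(-232 + S(14, -21)) = (-1*(-2) + 13)/(-232 + (-½ + (½)*14)) = (2 + 13)/(-232 + (-½ + 7)) = 15/(-232 + 13/2) = 15/(-451/2) = 15*(-2/451) = -30/451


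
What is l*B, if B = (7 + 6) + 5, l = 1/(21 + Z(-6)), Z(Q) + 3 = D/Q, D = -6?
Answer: 18/19 ≈ 0.94737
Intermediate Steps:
Z(Q) = -3 - 6/Q
l = 1/19 (l = 1/(21 + (-3 - 6/(-6))) = 1/(21 + (-3 - 6*(-⅙))) = 1/(21 + (-3 + 1)) = 1/(21 - 2) = 1/19 ≈ 0.052632)
B = 18 (B = 13 + 5 = 18)
l*B = (1/19)*18 = 18/19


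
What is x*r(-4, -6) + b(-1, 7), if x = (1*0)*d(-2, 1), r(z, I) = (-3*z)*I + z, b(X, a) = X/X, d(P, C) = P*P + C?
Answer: 1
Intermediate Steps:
d(P, C) = C + P**2 (d(P, C) = P**2 + C = C + P**2)
b(X, a) = 1
r(z, I) = z - 3*I*z (r(z, I) = -3*I*z + z = z - 3*I*z)
x = 0 (x = (1*0)*(1 + (-2)**2) = 0*(1 + 4) = 0*5 = 0)
x*r(-4, -6) + b(-1, 7) = 0*(-4*(1 - 3*(-6))) + 1 = 0*(-4*(1 + 18)) + 1 = 0*(-4*19) + 1 = 0*(-76) + 1 = 0 + 1 = 1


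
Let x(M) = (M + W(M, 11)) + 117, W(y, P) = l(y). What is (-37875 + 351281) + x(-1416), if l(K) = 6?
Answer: 312113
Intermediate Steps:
W(y, P) = 6
x(M) = 123 + M (x(M) = (M + 6) + 117 = (6 + M) + 117 = 123 + M)
(-37875 + 351281) + x(-1416) = (-37875 + 351281) + (123 - 1416) = 313406 - 1293 = 312113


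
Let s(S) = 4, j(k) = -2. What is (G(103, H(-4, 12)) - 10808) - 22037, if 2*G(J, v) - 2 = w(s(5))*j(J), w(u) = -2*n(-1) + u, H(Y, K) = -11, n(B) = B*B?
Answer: -32846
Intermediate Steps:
n(B) = B²
w(u) = -2 + u (w(u) = -2*(-1)² + u = -2*1 + u = -2 + u)
G(J, v) = -1 (G(J, v) = 1 + ((-2 + 4)*(-2))/2 = 1 + (2*(-2))/2 = 1 + (½)*(-4) = 1 - 2 = -1)
(G(103, H(-4, 12)) - 10808) - 22037 = (-1 - 10808) - 22037 = -10809 - 22037 = -32846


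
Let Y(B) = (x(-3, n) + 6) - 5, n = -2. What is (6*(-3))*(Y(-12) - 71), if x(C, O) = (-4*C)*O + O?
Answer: 1728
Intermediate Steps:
x(C, O) = O - 4*C*O (x(C, O) = -4*C*O + O = O - 4*C*O)
Y(B) = -25 (Y(B) = (-2*(1 - 4*(-3)) + 6) - 5 = (-2*(1 + 12) + 6) - 5 = (-2*13 + 6) - 5 = (-26 + 6) - 5 = -20 - 5 = -25)
(6*(-3))*(Y(-12) - 71) = (6*(-3))*(-25 - 71) = -18*(-96) = 1728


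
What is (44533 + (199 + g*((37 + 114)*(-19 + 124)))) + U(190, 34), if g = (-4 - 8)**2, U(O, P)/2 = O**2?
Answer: 2400052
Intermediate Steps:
U(O, P) = 2*O**2
g = 144 (g = (-12)**2 = 144)
(44533 + (199 + g*((37 + 114)*(-19 + 124)))) + U(190, 34) = (44533 + (199 + 144*((37 + 114)*(-19 + 124)))) + 2*190**2 = (44533 + (199 + 144*(151*105))) + 2*36100 = (44533 + (199 + 144*15855)) + 72200 = (44533 + (199 + 2283120)) + 72200 = (44533 + 2283319) + 72200 = 2327852 + 72200 = 2400052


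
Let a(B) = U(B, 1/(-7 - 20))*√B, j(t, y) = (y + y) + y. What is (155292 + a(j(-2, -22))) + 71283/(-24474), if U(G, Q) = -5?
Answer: 1266848375/8158 - 5*I*√66 ≈ 1.5529e+5 - 40.62*I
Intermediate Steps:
j(t, y) = 3*y (j(t, y) = 2*y + y = 3*y)
a(B) = -5*√B
(155292 + a(j(-2, -22))) + 71283/(-24474) = (155292 - 5*I*√66) + 71283/(-24474) = (155292 - 5*I*√66) + 71283*(-1/24474) = (155292 - 5*I*√66) - 23761/8158 = 1266848375/8158 - 5*I*√66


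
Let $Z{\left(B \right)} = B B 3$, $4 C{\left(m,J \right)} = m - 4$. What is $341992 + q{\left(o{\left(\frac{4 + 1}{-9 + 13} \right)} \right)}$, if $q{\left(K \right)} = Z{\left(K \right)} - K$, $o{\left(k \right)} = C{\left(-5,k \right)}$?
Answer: $\frac{5472151}{16} \approx 3.4201 \cdot 10^{5}$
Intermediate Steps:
$C{\left(m,J \right)} = -1 + \frac{m}{4}$ ($C{\left(m,J \right)} = \frac{m - 4}{4} = \frac{-4 + m}{4} = -1 + \frac{m}{4}$)
$Z{\left(B \right)} = 3 B^{2}$ ($Z{\left(B \right)} = B^{2} \cdot 3 = 3 B^{2}$)
$o{\left(k \right)} = - \frac{9}{4}$ ($o{\left(k \right)} = -1 + \frac{1}{4} \left(-5\right) = -1 - \frac{5}{4} = - \frac{9}{4}$)
$q{\left(K \right)} = - K + 3 K^{2}$ ($q{\left(K \right)} = 3 K^{2} - K = - K + 3 K^{2}$)
$341992 + q{\left(o{\left(\frac{4 + 1}{-9 + 13} \right)} \right)} = 341992 - \frac{9 \left(-1 + 3 \left(- \frac{9}{4}\right)\right)}{4} = 341992 - \frac{9 \left(-1 - \frac{27}{4}\right)}{4} = 341992 - - \frac{279}{16} = 341992 + \frac{279}{16} = \frac{5472151}{16}$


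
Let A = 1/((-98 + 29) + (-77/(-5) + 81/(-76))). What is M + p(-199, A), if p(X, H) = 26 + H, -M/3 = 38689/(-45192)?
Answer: 1276285507/44703496 ≈ 28.550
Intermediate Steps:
M = 5527/2152 (M = -116067/(-45192) = -116067*(-1)/45192 = -3*(-5527/6456) = 5527/2152 ≈ 2.5683)
A = -380/20773 (A = 1/(-69 + (-77*(-⅕) + 81*(-1/76))) = 1/(-69 + (77/5 - 81/76)) = 1/(-69 + 5447/380) = 1/(-20773/380) = -380/20773 ≈ -0.018293)
M + p(-199, A) = 5527/2152 + (26 - 380/20773) = 5527/2152 + 539718/20773 = 1276285507/44703496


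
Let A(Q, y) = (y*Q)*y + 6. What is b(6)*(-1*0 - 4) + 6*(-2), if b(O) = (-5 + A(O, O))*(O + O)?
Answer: -10428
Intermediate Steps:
A(Q, y) = 6 + Q*y² (A(Q, y) = (Q*y)*y + 6 = Q*y² + 6 = 6 + Q*y²)
b(O) = 2*O*(1 + O³) (b(O) = (-5 + (6 + O*O²))*(O + O) = (-5 + (6 + O³))*(2*O) = (1 + O³)*(2*O) = 2*O*(1 + O³))
b(6)*(-1*0 - 4) + 6*(-2) = (2*6*(1 + 6³))*(-1*0 - 4) + 6*(-2) = (2*6*(1 + 216))*(0 - 4) - 12 = (2*6*217)*(-4) - 12 = 2604*(-4) - 12 = -10416 - 12 = -10428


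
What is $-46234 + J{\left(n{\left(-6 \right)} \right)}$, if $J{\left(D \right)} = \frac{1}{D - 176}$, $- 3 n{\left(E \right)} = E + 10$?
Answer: $- \frac{24596491}{532} \approx -46234.0$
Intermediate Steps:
$n{\left(E \right)} = - \frac{10}{3} - \frac{E}{3}$ ($n{\left(E \right)} = - \frac{E + 10}{3} = - \frac{10 + E}{3} = - \frac{10}{3} - \frac{E}{3}$)
$J{\left(D \right)} = \frac{1}{-176 + D}$
$-46234 + J{\left(n{\left(-6 \right)} \right)} = -46234 + \frac{1}{-176 - \frac{4}{3}} = -46234 + \frac{1}{- \frac{532}{3}} = -46234 - \frac{3}{532} = - \frac{24596491}{532}$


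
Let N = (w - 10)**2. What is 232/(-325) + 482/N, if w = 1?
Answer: 137858/26325 ≈ 5.2368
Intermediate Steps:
N = 81 (N = (1 - 10)**2 = (-9)**2 = 81)
232/(-325) + 482/N = 232/(-325) + 482/81 = 232*(-1/325) + 482*(1/81) = -232/325 + 482/81 = 137858/26325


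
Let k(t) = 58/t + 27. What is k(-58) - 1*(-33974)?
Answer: 34000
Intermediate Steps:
k(t) = 27 + 58/t
k(-58) - 1*(-33974) = (27 + 58/(-58)) - 1*(-33974) = (27 + 58*(-1/58)) + 33974 = (27 - 1) + 33974 = 26 + 33974 = 34000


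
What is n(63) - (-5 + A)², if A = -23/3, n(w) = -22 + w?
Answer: -1075/9 ≈ -119.44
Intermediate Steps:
A = -23/3 (A = -23*⅓ = -23/3 ≈ -7.6667)
n(63) - (-5 + A)² = (-22 + 63) - (-5 - 23/3)² = 41 - (-38/3)² = 41 - 1*1444/9 = 41 - 1444/9 = -1075/9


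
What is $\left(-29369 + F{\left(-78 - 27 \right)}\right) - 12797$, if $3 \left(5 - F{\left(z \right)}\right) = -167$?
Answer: $- \frac{126316}{3} \approx -42105.0$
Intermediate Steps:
$F{\left(z \right)} = \frac{182}{3}$ ($F{\left(z \right)} = 5 - - \frac{167}{3} = 5 + \frac{167}{3} = \frac{182}{3}$)
$\left(-29369 + F{\left(-78 - 27 \right)}\right) - 12797 = \left(-29369 + \frac{182}{3}\right) - 12797 = - \frac{87925}{3} - 12797 = - \frac{126316}{3}$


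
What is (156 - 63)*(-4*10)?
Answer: -3720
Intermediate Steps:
(156 - 63)*(-4*10) = 93*(-40) = -3720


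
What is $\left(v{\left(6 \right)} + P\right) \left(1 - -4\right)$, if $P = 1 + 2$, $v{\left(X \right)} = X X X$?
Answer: $1095$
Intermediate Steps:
$v{\left(X \right)} = X^{3}$ ($v{\left(X \right)} = X^{2} X = X^{3}$)
$P = 3$
$\left(v{\left(6 \right)} + P\right) \left(1 - -4\right) = \left(6^{3} + 3\right) \left(1 - -4\right) = \left(216 + 3\right) \left(1 + 4\right) = 219 \cdot 5 = 1095$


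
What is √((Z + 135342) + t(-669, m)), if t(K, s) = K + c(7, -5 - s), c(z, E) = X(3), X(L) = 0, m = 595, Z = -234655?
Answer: I*√99982 ≈ 316.2*I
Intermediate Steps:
c(z, E) = 0
t(K, s) = K (t(K, s) = K + 0 = K)
√((Z + 135342) + t(-669, m)) = √((-234655 + 135342) - 669) = √(-99313 - 669) = √(-99982) = I*√99982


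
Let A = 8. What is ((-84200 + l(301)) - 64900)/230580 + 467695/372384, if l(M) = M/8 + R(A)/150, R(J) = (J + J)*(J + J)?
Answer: 9085643261/14906997000 ≈ 0.60949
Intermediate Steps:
R(J) = 4*J² (R(J) = (2*J)*(2*J) = 4*J²)
l(M) = 128/75 + M/8 (l(M) = M/8 + (4*8²)/150 = M*(⅛) + (4*64)*(1/150) = M/8 + 256*(1/150) = M/8 + 128/75 = 128/75 + M/8)
((-84200 + l(301)) - 64900)/230580 + 467695/372384 = ((-84200 + (128/75 + (⅛)*301)) - 64900)/230580 + 467695/372384 = ((-84200 + (128/75 + 301/8)) - 64900)*(1/230580) + 467695*(1/372384) = ((-84200 + 23599/600) - 64900)*(1/230580) + 467695/372384 = (-50496401/600 - 64900)*(1/230580) + 467695/372384 = -89436401/600*1/230580 + 467695/372384 = -89436401/138348000 + 467695/372384 = 9085643261/14906997000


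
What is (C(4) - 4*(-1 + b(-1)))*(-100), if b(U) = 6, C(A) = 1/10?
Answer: 1990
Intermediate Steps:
C(A) = ⅒
(C(4) - 4*(-1 + b(-1)))*(-100) = (⅒ - 4*(-1 + 6))*(-100) = (⅒ - 4*5)*(-100) = (⅒ - 1*20)*(-100) = (⅒ - 20)*(-100) = -199/10*(-100) = 1990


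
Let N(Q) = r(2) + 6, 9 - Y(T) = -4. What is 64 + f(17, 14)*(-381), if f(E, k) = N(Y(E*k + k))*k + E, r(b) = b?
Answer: -49085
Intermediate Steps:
Y(T) = 13 (Y(T) = 9 - 1*(-4) = 9 + 4 = 13)
N(Q) = 8 (N(Q) = 2 + 6 = 8)
f(E, k) = E + 8*k (f(E, k) = 8*k + E = E + 8*k)
64 + f(17, 14)*(-381) = 64 + (17 + 8*14)*(-381) = 64 + (17 + 112)*(-381) = 64 + 129*(-381) = 64 - 49149 = -49085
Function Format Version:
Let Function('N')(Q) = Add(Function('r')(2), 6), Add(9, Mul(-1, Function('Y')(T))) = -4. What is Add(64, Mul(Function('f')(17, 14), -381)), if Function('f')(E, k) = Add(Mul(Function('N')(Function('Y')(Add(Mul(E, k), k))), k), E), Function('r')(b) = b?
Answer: -49085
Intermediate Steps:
Function('Y')(T) = 13 (Function('Y')(T) = Add(9, Mul(-1, -4)) = Add(9, 4) = 13)
Function('N')(Q) = 8 (Function('N')(Q) = Add(2, 6) = 8)
Function('f')(E, k) = Add(E, Mul(8, k)) (Function('f')(E, k) = Add(Mul(8, k), E) = Add(E, Mul(8, k)))
Add(64, Mul(Function('f')(17, 14), -381)) = Add(64, Mul(Add(17, Mul(8, 14)), -381)) = Add(64, Mul(Add(17, 112), -381)) = Add(64, Mul(129, -381)) = Add(64, -49149) = -49085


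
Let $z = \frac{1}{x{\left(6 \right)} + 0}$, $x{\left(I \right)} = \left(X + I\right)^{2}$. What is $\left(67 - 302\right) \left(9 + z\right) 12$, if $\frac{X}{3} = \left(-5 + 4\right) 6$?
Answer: $- \frac{304795}{12} \approx -25400.0$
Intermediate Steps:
$X = -18$ ($X = 3 \left(-5 + 4\right) 6 = 3 \left(\left(-1\right) 6\right) = 3 \left(-6\right) = -18$)
$x{\left(I \right)} = \left(-18 + I\right)^{2}$
$z = \frac{1}{144}$ ($z = \frac{1}{\left(-18 + 6\right)^{2} + 0} = \frac{1}{\left(-12\right)^{2} + 0} = \frac{1}{144 + 0} = \frac{1}{144} \approx 0.0069444$)
$\left(67 - 302\right) \left(9 + z\right) 12 = \left(67 - 302\right) \left(9 + \frac{1}{144}\right) 12 = - 235 \cdot \frac{1297}{144} \cdot 12 = \left(-235\right) \frac{1297}{12} = - \frac{304795}{12}$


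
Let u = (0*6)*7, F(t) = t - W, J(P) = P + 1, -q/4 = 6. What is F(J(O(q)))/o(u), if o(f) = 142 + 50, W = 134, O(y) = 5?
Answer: -⅔ ≈ -0.66667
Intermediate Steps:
q = -24 (q = -4*6 = -24)
J(P) = 1 + P
F(t) = -134 + t (F(t) = t - 1*134 = t - 134 = -134 + t)
u = 0 (u = 0*7 = 0)
o(f) = 192
F(J(O(q)))/o(u) = (-134 + (1 + 5))/192 = (-134 + 6)*(1/192) = -128*1/192 = -⅔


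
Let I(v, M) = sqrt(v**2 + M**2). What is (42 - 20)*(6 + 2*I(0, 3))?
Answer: 264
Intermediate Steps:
I(v, M) = sqrt(M**2 + v**2)
(42 - 20)*(6 + 2*I(0, 3)) = (42 - 20)*(6 + 2*sqrt(3**2 + 0**2)) = 22*(6 + 2*sqrt(9 + 0)) = 22*(6 + 2*sqrt(9)) = 22*(6 + 2*3) = 22*(6 + 6) = 22*12 = 264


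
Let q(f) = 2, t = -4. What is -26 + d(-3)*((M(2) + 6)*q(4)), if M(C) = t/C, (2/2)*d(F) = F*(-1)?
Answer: -2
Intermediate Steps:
d(F) = -F (d(F) = F*(-1) = -F)
M(C) = -4/C
-26 + d(-3)*((M(2) + 6)*q(4)) = -26 + (-1*(-3))*((-4/2 + 6)*2) = -26 + 3*((-4*1/2 + 6)*2) = -26 + 3*((-2 + 6)*2) = -26 + 3*(4*2) = -26 + 3*8 = -26 + 24 = -2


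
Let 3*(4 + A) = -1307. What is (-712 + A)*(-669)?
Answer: 770465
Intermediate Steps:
A = -1319/3 (A = -4 + (⅓)*(-1307) = -4 - 1307/3 = -1319/3 ≈ -439.67)
(-712 + A)*(-669) = (-712 - 1319/3)*(-669) = -3455/3*(-669) = 770465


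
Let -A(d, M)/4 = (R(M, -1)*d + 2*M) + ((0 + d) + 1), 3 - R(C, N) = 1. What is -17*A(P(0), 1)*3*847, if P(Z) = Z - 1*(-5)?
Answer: 3110184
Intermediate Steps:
R(C, N) = 2 (R(C, N) = 3 - 1*1 = 3 - 1 = 2)
P(Z) = 5 + Z (P(Z) = Z + 5 = 5 + Z)
A(d, M) = -4 - 12*d - 8*M (A(d, M) = -4*((2*d + 2*M) + ((0 + d) + 1)) = -4*((2*M + 2*d) + (d + 1)) = -4*((2*M + 2*d) + (1 + d)) = -4*(1 + 2*M + 3*d) = -4 - 12*d - 8*M)
-17*A(P(0), 1)*3*847 = -17*(-4 - 12*(5 + 0) - 8*1)*3*847 = -17*(-4 - 12*5 - 8)*3*847 = -17*(-4 - 60 - 8)*3*847 = -(-1224)*3*847 = -17*(-216)*847 = 3672*847 = 3110184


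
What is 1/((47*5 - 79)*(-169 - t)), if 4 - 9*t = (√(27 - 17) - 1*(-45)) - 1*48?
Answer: -191/5058677 - √10/40469416 ≈ -3.7835e-5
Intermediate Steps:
t = 7/9 - √10/9 (t = 4/9 - ((√(27 - 17) - 1*(-45)) - 1*48)/9 = 4/9 - ((√10 + 45) - 48)/9 = 4/9 - ((45 + √10) - 48)/9 = 4/9 - (-3 + √10)/9 = 4/9 + (⅓ - √10/9) = 7/9 - √10/9 ≈ 0.42641)
1/((47*5 - 79)*(-169 - t)) = 1/((47*5 - 79)*(-169 - (7/9 - √10/9))) = 1/((235 - 79)*(-169 + (-7/9 + √10/9))) = 1/(156*(-1528/9 + √10/9)) = 1/(-79456/3 + 52*√10/3)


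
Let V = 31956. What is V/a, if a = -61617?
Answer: -10652/20539 ≈ -0.51862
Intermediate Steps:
V/a = 31956/(-61617) = 31956*(-1/61617) = -10652/20539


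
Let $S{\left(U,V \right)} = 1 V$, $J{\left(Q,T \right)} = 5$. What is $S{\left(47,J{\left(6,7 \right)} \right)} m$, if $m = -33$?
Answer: $-165$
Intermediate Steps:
$S{\left(U,V \right)} = V$
$S{\left(47,J{\left(6,7 \right)} \right)} m = 5 \left(-33\right) = -165$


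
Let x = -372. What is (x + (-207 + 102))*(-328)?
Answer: 156456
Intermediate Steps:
(x + (-207 + 102))*(-328) = (-372 + (-207 + 102))*(-328) = (-372 - 105)*(-328) = -477*(-328) = 156456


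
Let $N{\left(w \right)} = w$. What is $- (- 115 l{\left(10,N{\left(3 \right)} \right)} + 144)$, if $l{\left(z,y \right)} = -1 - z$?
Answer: $-1409$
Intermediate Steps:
$- (- 115 l{\left(10,N{\left(3 \right)} \right)} + 144) = - (- 115 \left(-1 - 10\right) + 144) = - (\left(-115\right) \left(-11\right) + 144) = - (1265 + 144) = \left(-1\right) 1409 = -1409$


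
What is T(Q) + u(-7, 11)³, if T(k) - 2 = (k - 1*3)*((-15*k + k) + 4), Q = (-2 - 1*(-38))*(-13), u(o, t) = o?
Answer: -3088217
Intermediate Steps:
Q = -468 (Q = (-2 + 38)*(-13) = 36*(-13) = -468)
T(k) = 2 + (-3 + k)*(4 - 14*k) (T(k) = 2 + (k - 1*3)*((-15*k + k) + 4) = 2 + (k - 3)*(-14*k + 4) = 2 + (-3 + k)*(4 - 14*k))
T(Q) + u(-7, 11)³ = (-10 - 14*(-468)² + 46*(-468)) + (-7)³ = (-10 - 14*219024 - 21528) - 343 = (-10 - 3066336 - 21528) - 343 = -3087874 - 343 = -3088217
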